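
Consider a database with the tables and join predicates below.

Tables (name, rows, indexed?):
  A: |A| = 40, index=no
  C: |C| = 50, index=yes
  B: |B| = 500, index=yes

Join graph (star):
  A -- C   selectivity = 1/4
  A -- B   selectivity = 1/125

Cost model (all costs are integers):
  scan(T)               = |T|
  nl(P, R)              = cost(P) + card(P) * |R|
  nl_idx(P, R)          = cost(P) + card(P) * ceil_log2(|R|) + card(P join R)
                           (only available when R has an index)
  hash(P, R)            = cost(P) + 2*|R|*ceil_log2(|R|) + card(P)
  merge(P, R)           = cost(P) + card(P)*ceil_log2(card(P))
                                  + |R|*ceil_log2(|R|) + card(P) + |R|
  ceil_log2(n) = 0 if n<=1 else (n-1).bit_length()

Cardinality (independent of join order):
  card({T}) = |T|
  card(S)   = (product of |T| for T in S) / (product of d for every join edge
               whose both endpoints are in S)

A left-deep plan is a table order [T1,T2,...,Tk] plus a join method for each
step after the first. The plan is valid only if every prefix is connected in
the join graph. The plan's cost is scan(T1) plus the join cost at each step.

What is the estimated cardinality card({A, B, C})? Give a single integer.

Tables in S: A(40), B(500), C(50)
Edges inside S: A-C(d=4), A-B(d=125)
numerator = 40 * 500 * 50 = 1000000
denominator = 4 * 125 = 500
card(S) = 1000000 / 500 = 2000

2000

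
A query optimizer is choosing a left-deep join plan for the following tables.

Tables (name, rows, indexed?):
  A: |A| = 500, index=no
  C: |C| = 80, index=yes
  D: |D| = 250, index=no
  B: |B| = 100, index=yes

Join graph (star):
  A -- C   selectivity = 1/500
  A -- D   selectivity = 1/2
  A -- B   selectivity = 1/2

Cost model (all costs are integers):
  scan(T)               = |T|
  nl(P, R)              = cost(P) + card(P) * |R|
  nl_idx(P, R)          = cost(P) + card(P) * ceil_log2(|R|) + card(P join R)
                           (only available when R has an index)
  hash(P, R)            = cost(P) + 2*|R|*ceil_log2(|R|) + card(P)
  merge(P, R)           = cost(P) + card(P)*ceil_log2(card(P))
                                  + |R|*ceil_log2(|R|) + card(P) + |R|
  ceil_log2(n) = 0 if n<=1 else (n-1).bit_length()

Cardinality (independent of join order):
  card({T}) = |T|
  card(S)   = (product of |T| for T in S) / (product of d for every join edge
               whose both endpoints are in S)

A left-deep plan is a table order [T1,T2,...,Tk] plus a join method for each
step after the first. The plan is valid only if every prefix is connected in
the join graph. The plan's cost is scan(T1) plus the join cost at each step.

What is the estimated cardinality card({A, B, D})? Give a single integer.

3125000

Tables in S: A(500), B(100), D(250)
Edges inside S: A-D(d=2), A-B(d=2)
numerator = 500 * 100 * 250 = 12500000
denominator = 2 * 2 = 4
card(S) = 12500000 / 4 = 3125000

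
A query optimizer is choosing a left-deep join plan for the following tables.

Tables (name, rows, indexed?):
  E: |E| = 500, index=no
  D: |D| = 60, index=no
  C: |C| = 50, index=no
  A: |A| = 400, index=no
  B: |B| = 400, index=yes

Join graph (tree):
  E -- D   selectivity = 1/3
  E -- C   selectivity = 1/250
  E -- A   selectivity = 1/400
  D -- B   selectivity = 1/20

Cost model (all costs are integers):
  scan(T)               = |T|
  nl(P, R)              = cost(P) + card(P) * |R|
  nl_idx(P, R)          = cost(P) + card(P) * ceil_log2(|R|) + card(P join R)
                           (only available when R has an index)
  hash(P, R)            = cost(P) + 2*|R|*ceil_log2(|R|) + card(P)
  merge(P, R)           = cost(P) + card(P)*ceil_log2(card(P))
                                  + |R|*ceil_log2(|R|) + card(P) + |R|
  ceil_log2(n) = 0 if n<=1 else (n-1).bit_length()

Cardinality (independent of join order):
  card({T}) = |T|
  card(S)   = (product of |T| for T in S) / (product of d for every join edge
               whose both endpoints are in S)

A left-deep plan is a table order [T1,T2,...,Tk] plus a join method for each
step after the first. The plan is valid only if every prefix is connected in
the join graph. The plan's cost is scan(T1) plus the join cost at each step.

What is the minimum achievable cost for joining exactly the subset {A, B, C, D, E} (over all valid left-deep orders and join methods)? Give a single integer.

16420

Selinger DP over subsets of {A,B,C,D,E}:
  {E}: scan cost=500, card=500
  {D}: scan cost=60, card=60
  {C}: scan cost=50, card=50
  {A}: scan cost=400, card=400
  {B}: scan cost=400, card=400
  {DE}: card=10000; try (D,hash)→1720, (E,merge)→5480, (D,merge)→5920, (E,hash)→9120, (E,nl)→30060, (D,nl)→30500; best=1720 via (D,hash)
  {CE}: card=100; try (C,hash)→1600, (E,merge)→5400, (C,merge)→5850, (E,hash)→9100, (E,nl)→25050, (C,nl)→25500; best=1600 via (C,hash)
  {AE}: card=500; try (A,hash)→8200, (E,merge)→9400, (A,merge)→9500, (E,hash)→9800, (E,nl)→200400, (A,nl)→200500; best=8200 via (A,hash)
  {BD}: card=1200; try (D,hash)→1520, (B,nl_idx)→1800, (B,merge)→4480, (D,merge)→4820, (B,hash)→7320, (B,nl)→24060 …(+1); best=1520 via (D,hash)
  {CDE}: card=2000; try (D,hash)→2420, (D,merge)→2820, (D,nl)→7600, (C,hash)→12320, (C,merge)→152070, (C,nl)→501720; best=2420 via (D,hash)
  {ADE}: card=10000; try (D,hash)→9420, (D,merge)→13620, (A,hash)→18920, (D,nl)→38200, (A,merge)→155720, (A,nl)→4001720; best=9420 via (D,hash)
  {BDE}: card=200000; try (E,hash)→11720, (B,hash)→18920, (E,merge)→20920, (B,merge)→155720, (B,nl_idx)→291720, (E,nl)→601520 …(+1); best=11720 via (E,hash)
  {ACE}: card=100; try (A,merge)→6400, (A,hash)→8900, (C,hash)→9300, (C,merge)→13550, (C,nl)→33200, (A,nl)→41600; best=6400 via (A,merge)
  {ACDE}: card=2000; try (D,hash)→7220, (D,merge)→7620, (A,hash)→11620, (D,nl)→12400, (C,hash)→20020, (A,merge)→30420 …(+3); best=7220 via (D,hash)
  {BCDE}: card=40000; try (B,hash)→11620, (B,merge)→30420, (B,nl_idx)→60420, (C,hash)→212320, (B,nl)→802420, (C,merge)→3812070 …(+1); best=11620 via (B,hash)
  {ABDE}: card=200000; try (B,hash)→26620, (B,merge)→163420, (A,hash)→218920, (B,nl_idx)→299420, (A,merge)→3815720, (B,nl)→4009420 …(+1); best=26620 via (B,hash)
  {ABCDE}: card=40000; try (B,hash)→16420, (B,merge)→35220, (A,hash)→58820, (B,nl_idx)→65220, (C,hash)→227220, (A,merge)→695620 …(+4); best=16420 via (B,hash)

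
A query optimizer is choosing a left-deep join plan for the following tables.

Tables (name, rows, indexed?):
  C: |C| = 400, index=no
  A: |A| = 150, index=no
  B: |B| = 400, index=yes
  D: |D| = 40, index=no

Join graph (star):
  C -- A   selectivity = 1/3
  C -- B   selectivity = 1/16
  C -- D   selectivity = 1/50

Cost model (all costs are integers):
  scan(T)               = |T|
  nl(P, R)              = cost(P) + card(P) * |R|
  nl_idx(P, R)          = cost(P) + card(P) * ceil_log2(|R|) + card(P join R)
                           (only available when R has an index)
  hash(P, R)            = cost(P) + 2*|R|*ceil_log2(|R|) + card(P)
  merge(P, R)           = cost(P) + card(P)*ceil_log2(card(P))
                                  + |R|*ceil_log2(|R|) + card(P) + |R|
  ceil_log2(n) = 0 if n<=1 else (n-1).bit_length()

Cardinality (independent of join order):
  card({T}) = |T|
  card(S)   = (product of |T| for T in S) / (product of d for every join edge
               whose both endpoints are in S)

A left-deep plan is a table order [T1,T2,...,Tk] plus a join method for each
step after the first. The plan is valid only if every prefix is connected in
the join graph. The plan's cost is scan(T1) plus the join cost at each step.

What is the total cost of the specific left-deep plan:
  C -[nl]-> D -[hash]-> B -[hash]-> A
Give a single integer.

step 1: scan C: cost=400, card=400
step 2: join D via nl
    card(P join D) = 400*40/(50) = 320
    cost = 400 + 400*40 = 16400
step 3: join B via hash
    card(P join B) = 320*400/(16) = 8000
    cost = 16400 + 2*400*9 + 320 = 23920
step 4: join A via hash
    card(P join A) = 8000*150/(3) = 400000
    cost = 23920 + 2*150*8 + 8000 = 34320

34320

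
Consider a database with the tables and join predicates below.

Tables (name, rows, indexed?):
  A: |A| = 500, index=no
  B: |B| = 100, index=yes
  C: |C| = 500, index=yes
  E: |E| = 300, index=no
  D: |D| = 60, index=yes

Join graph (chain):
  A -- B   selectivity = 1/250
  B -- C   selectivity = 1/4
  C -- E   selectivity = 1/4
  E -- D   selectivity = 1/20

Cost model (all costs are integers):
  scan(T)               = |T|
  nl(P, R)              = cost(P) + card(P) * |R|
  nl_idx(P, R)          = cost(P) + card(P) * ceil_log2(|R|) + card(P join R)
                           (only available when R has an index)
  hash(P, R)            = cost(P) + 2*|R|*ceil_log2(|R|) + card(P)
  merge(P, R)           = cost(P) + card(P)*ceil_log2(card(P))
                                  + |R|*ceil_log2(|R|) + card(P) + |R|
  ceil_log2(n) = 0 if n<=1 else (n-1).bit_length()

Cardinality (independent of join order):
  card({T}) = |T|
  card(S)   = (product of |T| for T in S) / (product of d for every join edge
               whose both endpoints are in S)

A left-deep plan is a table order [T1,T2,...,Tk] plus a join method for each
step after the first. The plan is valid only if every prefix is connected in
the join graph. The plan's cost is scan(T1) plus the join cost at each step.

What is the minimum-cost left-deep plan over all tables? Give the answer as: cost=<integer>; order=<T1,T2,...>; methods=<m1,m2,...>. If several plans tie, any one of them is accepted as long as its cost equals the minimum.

Selinger DP (subsets sized 1..n):
  {A}: scan cost=500, card=500
  {B}: scan cost=100, card=100
  {C}: scan cost=500, card=500
  {E}: scan cost=300, card=300
  {D}: scan cost=60, card=60
  {AB}: card=200; try (B,hash)→2400, (B,nl_idx)→4200, (A,merge)→5900, (B,merge)→6300, (A,hash)→9200, (A,nl)→50100 …(+1); best=2400 via (B,hash)
  {BC}: card=12500; try (B,hash)→2400, (C,merge)→5900, (B,merge)→6300, (C,hash)→9200, (C,nl_idx)→13500, (B,nl_idx)→16500 …(+2); best=2400 via (B,hash)
  {CE}: card=37500; try (E,hash)→6400, (C,merge)→8300, (E,merge)→8500, (C,hash)→9600, (C,nl_idx)→40500, (C,nl)→150300 …(+1); best=6400 via (E,hash)
  {DE}: card=900; try (D,hash)→1320, (D,nl_idx)→3000, (E,merge)→3480, (D,merge)→3720, (E,hash)→5520, (E,nl)→18060 …(+1); best=1320 via (D,hash)
  {ABC}: card=25000; try (C,merge)→9200, (C,hash)→11600, (A,hash)→23900, (C,nl_idx)→29200, (C,nl)→102400, (A,merge)→194900 …(+1); best=9200 via (C,merge)
  {BCE}: card=937500; try (E,hash)→20300, (B,hash)→45300, (E,merge)→192900, (B,merge)→644700, (B,nl_idx)→1206400, (E,nl)→3752400 …(+1); best=20300 via (E,hash)
  {CDE}: card=112500; try (C,hash)→11220, (C,merge)→16220, (D,hash)→44620, (C,nl_idx)→121920, (D,nl_idx)→343900, (C,nl)→451320 …(+2); best=11220 via (C,hash)
  {ABCE}: card=1875000; try (E,hash)→39600, (E,merge)→412200, (A,hash)→966800, (E,nl)→7509200, (A,merge)→19712800, (A,nl)→468770300; best=39600 via (E,hash)
  {BCDE}: card=2812500; try (B,hash)→125120, (D,hash)→958520, (B,merge)→2037020, (B,nl_idx)→3611220, (D,nl_idx)→8457800, (B,nl)→11261220 …(+2); best=125120 via (B,hash)
  {ABCDE}: card=5625000; try (D,hash)→1915320, (A,hash)→2946620, (D,nl_idx)→16914600, (D,merge)→41290020, (A,merge)→64817620, (D,nl)→112539600 …(+1); best=1915320 via (D,hash)

cost=1915320; order=A,B,C,E,D; methods=hash,merge,hash,hash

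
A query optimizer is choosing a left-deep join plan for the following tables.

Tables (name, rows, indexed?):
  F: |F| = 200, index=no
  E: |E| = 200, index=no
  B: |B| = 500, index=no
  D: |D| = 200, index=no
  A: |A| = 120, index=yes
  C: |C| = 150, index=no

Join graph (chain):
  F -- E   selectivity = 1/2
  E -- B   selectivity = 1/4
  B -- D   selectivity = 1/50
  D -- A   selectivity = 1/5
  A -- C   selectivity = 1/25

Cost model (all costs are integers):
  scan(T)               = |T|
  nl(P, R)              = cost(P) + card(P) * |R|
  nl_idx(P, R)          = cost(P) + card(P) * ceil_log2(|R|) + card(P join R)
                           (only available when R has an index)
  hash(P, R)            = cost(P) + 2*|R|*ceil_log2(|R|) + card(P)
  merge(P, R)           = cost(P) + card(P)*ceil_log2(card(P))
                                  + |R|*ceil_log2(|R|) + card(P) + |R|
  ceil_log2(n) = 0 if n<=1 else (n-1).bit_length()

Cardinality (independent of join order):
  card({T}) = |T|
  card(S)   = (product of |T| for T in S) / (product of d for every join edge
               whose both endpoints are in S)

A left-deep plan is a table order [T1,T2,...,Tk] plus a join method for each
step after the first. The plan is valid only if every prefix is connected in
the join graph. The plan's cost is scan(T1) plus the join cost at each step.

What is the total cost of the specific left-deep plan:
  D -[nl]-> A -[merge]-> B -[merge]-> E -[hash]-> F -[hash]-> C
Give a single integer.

243319800

step 1: scan D: cost=200, card=200
step 2: join A via nl
    card(P join A) = 200*120/(5) = 4800
    cost = 200 + 200*120 = 24200
step 3: join B via merge
    card(P join B) = 4800*500/(50) = 48000
    cost = 24200 + 4800*13 + 500*9 + 4800 + 500 = 96400
step 4: join E via merge
    card(P join E) = 48000*200/(4) = 2400000
    cost = 96400 + 48000*16 + 200*8 + 48000 + 200 = 914200
step 5: join F via hash
    card(P join F) = 2400000*200/(2) = 240000000
    cost = 914200 + 2*200*8 + 2400000 = 3317400
step 6: join C via hash
    card(P join C) = 240000000*150/(25) = 1440000000
    cost = 3317400 + 2*150*8 + 240000000 = 243319800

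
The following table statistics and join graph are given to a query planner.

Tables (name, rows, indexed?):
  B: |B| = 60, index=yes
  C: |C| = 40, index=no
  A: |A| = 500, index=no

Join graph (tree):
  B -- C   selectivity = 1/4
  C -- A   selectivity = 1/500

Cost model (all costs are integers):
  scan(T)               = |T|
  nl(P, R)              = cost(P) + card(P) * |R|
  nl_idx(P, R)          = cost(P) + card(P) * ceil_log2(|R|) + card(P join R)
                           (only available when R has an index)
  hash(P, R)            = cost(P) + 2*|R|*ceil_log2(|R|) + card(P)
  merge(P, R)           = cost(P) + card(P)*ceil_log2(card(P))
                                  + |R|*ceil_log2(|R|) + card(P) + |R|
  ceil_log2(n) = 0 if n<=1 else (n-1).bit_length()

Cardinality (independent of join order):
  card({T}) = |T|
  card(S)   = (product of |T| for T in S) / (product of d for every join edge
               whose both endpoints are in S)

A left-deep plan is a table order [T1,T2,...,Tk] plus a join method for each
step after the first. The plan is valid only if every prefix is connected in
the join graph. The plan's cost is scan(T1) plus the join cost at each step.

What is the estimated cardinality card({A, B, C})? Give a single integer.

600

Tables in S: A(500), B(60), C(40)
Edges inside S: B-C(d=4), C-A(d=500)
numerator = 500 * 60 * 40 = 1200000
denominator = 4 * 500 = 2000
card(S) = 1200000 / 2000 = 600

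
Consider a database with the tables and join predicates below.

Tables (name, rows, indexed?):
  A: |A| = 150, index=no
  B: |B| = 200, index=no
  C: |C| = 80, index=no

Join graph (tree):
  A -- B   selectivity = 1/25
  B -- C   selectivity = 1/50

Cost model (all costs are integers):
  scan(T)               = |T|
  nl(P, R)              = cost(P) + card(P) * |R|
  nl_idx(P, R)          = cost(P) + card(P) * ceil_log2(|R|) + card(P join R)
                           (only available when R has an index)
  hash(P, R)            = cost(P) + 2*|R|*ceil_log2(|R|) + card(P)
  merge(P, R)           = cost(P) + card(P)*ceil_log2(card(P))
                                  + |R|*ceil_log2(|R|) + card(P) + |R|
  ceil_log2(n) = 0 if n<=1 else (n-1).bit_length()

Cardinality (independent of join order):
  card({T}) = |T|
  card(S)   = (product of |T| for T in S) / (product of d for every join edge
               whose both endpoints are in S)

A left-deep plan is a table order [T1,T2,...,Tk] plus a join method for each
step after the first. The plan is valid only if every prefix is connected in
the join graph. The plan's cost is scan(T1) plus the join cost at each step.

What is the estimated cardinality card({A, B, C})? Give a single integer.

Tables in S: A(150), B(200), C(80)
Edges inside S: A-B(d=25), B-C(d=50)
numerator = 150 * 200 * 80 = 2400000
denominator = 25 * 50 = 1250
card(S) = 2400000 / 1250 = 1920

1920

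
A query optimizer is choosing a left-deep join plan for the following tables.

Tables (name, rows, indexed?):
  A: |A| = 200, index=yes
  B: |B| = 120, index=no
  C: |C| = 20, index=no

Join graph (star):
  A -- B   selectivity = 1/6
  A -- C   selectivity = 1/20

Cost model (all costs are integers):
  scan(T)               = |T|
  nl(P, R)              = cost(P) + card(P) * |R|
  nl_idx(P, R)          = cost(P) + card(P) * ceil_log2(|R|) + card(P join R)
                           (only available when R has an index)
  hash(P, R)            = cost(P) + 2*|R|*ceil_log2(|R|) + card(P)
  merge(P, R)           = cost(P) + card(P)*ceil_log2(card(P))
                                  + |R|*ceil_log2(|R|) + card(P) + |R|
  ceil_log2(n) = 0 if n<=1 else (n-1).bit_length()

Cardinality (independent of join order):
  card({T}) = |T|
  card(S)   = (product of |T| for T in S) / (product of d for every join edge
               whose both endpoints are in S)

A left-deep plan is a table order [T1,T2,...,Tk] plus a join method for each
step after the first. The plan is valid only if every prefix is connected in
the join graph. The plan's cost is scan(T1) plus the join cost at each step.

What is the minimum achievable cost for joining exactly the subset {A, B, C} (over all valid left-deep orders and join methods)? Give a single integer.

Selinger DP over subsets of {A,B,C}:
  {A}: scan cost=200, card=200
  {B}: scan cost=120, card=120
  {C}: scan cost=20, card=20
  {AB}: card=4000; try (B,hash)→2080, (A,merge)→2880, (B,merge)→2960, (A,hash)→3440, (A,nl_idx)→5080, (A,nl)→24120 …(+1); best=2080 via (B,hash)
  {AC}: card=200; try (A,nl_idx)→380, (C,hash)→600, (A,merge)→1940, (C,merge)→2120, (A,hash)→3240, (A,nl)→4020 …(+1); best=380 via (A,nl_idx)
  {ABC}: card=4000; try (B,hash)→2260, (B,merge)→3140, (C,hash)→6280, (B,nl)→24380, (C,merge)→54200, (C,nl)→82080; best=2260 via (B,hash)

2260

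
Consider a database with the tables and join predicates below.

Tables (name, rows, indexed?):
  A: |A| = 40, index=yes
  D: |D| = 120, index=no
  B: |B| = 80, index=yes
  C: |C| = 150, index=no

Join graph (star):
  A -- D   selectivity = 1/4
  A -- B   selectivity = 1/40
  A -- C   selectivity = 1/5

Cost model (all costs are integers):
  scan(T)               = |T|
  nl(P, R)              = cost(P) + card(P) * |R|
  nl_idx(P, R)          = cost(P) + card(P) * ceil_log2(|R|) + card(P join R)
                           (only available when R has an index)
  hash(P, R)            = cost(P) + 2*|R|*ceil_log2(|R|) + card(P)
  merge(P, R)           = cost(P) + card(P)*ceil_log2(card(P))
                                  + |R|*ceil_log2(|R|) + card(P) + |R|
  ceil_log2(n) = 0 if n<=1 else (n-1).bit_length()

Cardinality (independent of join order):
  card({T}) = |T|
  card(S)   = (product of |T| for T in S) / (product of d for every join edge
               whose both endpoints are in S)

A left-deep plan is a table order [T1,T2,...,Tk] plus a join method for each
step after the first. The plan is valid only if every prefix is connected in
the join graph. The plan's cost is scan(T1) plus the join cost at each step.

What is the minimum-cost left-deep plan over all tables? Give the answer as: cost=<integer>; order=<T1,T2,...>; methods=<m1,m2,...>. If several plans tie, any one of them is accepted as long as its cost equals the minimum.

Selinger DP (subsets sized 1..n):
  {A}: scan cost=40, card=40
  {D}: scan cost=120, card=120
  {B}: scan cost=80, card=80
  {C}: scan cost=150, card=150
  {AD}: card=1200; try (A,hash)→720, (D,merge)→1280, (A,merge)→1360, (D,hash)→1760, (A,nl_idx)→2040, (D,nl)→4840 …(+1); best=720 via (A,hash)
  {AB}: card=80; try (B,nl_idx)→400, (A,hash)→640, (A,nl_idx)→640, (B,merge)→960, (A,merge)→1000, (B,hash)→1200 …(+2); best=400 via (B,nl_idx)
  {AC}: card=1200; try (A,hash)→780, (C,merge)→1670, (A,merge)→1780, (A,nl_idx)→2250, (C,hash)→2480, (C,nl)→6040 …(+1); best=780 via (A,hash)
  {ABD}: card=2400; try (D,merge)→2000, (D,hash)→2160, (B,hash)→3040, (D,nl)→10000, (B,nl_idx)→11520, (B,merge)→15760 …(+1); best=2000 via (D,merge)
  {ACD}: card=36000; try (D,hash)→3660, (C,hash)→4320, (D,merge)→16140, (C,merge)→16470, (D,nl)→144780, (C,nl)→180720; best=3660 via (D,hash)
  {ABC}: card=2400; try (C,merge)→2390, (C,hash)→2880, (B,hash)→3100, (B,nl_idx)→11580, (C,nl)→12400, (B,merge)→15820 …(+1); best=2390 via (C,merge)
  {ABCD}: card=72000; try (D,hash)→6470, (C,hash)→6800, (D,merge)→34550, (C,merge)→34550, (B,hash)→40780, (D,nl)→290390 …(+4); best=6470 via (D,hash)

cost=6470; order=A,B,C,D; methods=nl_idx,merge,hash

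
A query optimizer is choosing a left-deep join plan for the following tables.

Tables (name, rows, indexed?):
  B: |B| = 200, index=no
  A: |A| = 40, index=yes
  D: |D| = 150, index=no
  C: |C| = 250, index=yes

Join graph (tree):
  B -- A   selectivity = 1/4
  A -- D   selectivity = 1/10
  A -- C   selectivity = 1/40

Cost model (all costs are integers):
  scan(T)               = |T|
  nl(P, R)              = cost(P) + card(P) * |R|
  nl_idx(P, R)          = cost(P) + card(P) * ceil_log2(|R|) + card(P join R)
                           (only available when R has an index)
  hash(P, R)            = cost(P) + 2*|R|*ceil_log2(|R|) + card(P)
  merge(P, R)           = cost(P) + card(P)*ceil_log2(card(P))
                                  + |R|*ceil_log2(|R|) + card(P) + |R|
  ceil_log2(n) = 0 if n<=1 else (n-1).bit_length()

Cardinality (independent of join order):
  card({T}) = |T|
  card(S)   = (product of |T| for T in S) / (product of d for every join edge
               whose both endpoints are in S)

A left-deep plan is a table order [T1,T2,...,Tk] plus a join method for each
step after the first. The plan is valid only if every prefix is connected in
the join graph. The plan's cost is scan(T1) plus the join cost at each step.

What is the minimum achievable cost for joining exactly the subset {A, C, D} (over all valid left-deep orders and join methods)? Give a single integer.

3260

Selinger DP over subsets of {A,C,D}:
  {A}: scan cost=40, card=40
  {D}: scan cost=150, card=150
  {C}: scan cost=250, card=250
  {AD}: card=600; try (A,hash)→780, (A,nl_idx)→1650, (D,merge)→1670, (A,merge)→1780, (D,hash)→2480, (D,nl)→6040 …(+1); best=780 via (A,hash)
  {AC}: card=250; try (C,nl_idx)→610, (A,hash)→980, (A,nl_idx)→2000, (C,merge)→2570, (A,merge)→2780, (C,hash)→4080 …(+2); best=610 via (C,nl_idx)
  {ACD}: card=3750; try (D,hash)→3260, (D,merge)→4210, (C,hash)→5380, (C,nl_idx)→9330, (C,merge)→9630, (D,nl)→38110 …(+1); best=3260 via (D,hash)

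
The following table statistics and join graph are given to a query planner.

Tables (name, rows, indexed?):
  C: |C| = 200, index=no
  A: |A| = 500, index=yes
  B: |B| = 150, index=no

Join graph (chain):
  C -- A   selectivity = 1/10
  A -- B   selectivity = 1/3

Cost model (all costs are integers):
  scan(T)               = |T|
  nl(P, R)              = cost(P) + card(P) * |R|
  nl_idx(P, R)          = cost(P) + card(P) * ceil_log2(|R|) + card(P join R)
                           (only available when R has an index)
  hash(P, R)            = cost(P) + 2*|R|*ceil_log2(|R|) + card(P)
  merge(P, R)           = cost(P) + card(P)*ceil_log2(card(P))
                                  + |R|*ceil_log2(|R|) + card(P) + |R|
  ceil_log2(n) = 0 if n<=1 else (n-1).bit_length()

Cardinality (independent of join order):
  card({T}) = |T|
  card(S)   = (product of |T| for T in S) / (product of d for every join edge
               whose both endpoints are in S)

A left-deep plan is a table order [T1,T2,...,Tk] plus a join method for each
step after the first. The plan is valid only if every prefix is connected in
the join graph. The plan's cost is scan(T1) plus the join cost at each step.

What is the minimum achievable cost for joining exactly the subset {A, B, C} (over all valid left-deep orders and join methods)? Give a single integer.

16600

Selinger DP over subsets of {A,B,C}:
  {C}: scan cost=200, card=200
  {A}: scan cost=500, card=500
  {B}: scan cost=150, card=150
  {AC}: card=10000; try (C,hash)→4200, (A,merge)→7000, (C,merge)→7300, (A,hash)→9400, (A,nl_idx)→12000, (A,nl)→100200 …(+1); best=4200 via (C,hash)
  {AB}: card=25000; try (B,hash)→3400, (A,merge)→6500, (B,merge)→6850, (A,hash)→9300, (A,nl_idx)→26500, (A,nl)→75150 …(+1); best=3400 via (B,hash)
  {ABC}: card=500000; try (B,hash)→16600, (C,hash)→31600, (B,merge)→155550, (C,merge)→405200, (B,nl)→1504200, (C,nl)→5003400; best=16600 via (B,hash)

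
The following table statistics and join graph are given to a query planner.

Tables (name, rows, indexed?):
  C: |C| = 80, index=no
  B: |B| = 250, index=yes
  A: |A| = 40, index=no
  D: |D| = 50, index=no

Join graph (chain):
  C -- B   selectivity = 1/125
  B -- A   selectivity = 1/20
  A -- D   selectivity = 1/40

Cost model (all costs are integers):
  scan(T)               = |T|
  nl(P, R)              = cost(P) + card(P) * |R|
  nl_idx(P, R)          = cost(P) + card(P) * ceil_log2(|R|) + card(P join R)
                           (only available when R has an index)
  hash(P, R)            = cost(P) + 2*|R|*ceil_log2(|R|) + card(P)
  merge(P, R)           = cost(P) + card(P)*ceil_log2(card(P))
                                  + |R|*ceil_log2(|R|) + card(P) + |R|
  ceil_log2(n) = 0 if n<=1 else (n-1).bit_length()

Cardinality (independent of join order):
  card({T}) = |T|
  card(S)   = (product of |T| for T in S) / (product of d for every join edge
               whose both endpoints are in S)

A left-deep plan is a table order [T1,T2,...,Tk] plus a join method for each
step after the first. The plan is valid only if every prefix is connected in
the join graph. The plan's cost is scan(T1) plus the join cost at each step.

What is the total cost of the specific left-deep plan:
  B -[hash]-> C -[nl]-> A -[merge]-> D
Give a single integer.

11570

step 1: scan B: cost=250, card=250
step 2: join C via hash
    card(P join C) = 250*80/(125) = 160
    cost = 250 + 2*80*7 + 250 = 1620
step 3: join A via nl
    card(P join A) = 160*40/(20) = 320
    cost = 1620 + 160*40 = 8020
step 4: join D via merge
    card(P join D) = 320*50/(40) = 400
    cost = 8020 + 320*9 + 50*6 + 320 + 50 = 11570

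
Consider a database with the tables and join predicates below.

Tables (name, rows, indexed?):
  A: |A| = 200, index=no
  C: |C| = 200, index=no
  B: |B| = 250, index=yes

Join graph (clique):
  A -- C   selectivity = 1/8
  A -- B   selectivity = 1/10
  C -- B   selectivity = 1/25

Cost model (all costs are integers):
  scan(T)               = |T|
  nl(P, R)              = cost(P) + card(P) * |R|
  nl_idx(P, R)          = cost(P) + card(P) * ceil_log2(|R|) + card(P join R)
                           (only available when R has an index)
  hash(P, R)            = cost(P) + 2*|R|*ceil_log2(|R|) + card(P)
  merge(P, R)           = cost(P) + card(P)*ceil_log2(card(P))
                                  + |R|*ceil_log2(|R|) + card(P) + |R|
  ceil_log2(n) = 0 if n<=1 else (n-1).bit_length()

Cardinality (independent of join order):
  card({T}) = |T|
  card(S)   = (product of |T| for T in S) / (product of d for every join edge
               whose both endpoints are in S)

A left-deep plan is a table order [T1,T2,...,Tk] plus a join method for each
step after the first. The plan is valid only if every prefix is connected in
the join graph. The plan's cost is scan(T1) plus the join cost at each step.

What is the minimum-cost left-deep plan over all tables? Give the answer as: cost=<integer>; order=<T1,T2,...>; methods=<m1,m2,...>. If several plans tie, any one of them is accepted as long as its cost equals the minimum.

cost=8900; order=B,C,A; methods=hash,hash

Selinger DP (subsets sized 1..n):
  {A}: scan cost=200, card=200
  {C}: scan cost=200, card=200
  {B}: scan cost=250, card=250
  {AC}: card=5000; try (C,hash)→3600, (A,hash)→3600, (C,merge)→3800, (A,merge)→3800, (C,nl)→40200, (A,nl)→40200; best=3600 via (C,hash)
  {AB}: card=5000; try (A,hash)→3700, (B,merge)→4250, (A,merge)→4300, (B,hash)→4400, (B,nl_idx)→6800, (B,nl)→50200 …(+1); best=3700 via (A,hash)
  {BC}: card=2000; try (C,hash)→3700, (B,nl_idx)→3800, (B,merge)→4250, (C,merge)→4300, (B,hash)→4400, (B,nl)→50200 …(+1); best=3700 via (C,hash)
  {ABC}: card=5000; try (A,hash)→8900, (C,hash)→11900, (B,hash)→12600, (A,merge)→29500, (B,nl_idx)→48600, (C,merge)→75500 …(+4); best=8900 via (A,hash)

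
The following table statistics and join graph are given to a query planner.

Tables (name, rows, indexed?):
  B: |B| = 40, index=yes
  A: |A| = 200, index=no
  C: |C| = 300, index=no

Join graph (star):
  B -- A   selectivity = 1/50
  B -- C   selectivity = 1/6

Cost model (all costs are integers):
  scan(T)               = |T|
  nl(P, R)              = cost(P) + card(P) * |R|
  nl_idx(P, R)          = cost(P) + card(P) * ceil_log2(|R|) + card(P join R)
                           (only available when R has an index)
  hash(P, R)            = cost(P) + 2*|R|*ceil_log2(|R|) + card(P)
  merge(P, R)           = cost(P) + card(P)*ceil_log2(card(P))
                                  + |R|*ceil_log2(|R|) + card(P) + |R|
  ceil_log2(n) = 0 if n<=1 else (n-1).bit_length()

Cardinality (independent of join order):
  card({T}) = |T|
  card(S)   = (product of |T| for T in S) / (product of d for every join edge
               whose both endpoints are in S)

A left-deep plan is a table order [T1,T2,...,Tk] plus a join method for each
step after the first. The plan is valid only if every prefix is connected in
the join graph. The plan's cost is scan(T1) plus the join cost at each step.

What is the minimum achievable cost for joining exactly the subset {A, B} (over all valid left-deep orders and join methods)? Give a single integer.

880

Selinger DP over subsets of {A,B}:
  {B}: scan cost=40, card=40
  {A}: scan cost=200, card=200
  {AB}: card=160; try (B,hash)→880, (B,nl_idx)→1560, (A,merge)→2120, (B,merge)→2280, (A,hash)→3280, (A,nl)→8040 …(+1); best=880 via (B,hash)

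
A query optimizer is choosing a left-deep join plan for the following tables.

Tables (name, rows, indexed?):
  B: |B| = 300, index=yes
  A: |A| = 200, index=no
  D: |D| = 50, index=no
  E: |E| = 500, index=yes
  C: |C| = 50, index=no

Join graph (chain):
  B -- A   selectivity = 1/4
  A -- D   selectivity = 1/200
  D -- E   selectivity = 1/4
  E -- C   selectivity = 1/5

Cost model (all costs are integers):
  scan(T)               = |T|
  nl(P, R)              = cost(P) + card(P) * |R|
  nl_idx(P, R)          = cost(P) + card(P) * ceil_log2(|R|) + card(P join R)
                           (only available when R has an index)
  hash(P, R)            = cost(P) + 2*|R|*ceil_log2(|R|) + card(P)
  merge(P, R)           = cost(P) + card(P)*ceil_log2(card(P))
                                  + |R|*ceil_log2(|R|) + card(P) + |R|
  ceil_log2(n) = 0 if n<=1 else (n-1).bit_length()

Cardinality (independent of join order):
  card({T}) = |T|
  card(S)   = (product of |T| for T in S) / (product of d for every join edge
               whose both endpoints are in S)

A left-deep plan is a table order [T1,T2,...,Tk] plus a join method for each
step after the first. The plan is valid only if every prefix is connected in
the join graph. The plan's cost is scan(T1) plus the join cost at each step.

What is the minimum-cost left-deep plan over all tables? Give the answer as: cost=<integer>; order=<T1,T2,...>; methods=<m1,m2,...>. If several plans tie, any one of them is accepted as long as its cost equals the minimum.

cost=81100; order=A,D,E,C,B; methods=hash,merge,hash,hash

Selinger DP (subsets sized 1..n):
  {B}: scan cost=300, card=300
  {A}: scan cost=200, card=200
  {D}: scan cost=50, card=50
  {E}: scan cost=500, card=500
  {C}: scan cost=50, card=50
  {AB}: card=15000; try (A,hash)→3800, (B,merge)→5000, (A,merge)→5100, (B,hash)→5800, (B,nl_idx)→17000, (B,nl)→60200 …(+1); best=3800 via (A,hash)
  {AD}: card=50; try (D,hash)→1000, (A,merge)→2200, (D,merge)→2350, (A,hash)→3300, (A,nl)→10050, (D,nl)→10200; best=1000 via (D,hash)
  {DE}: card=6250; try (D,hash)→1600, (E,merge)→5400, (D,merge)→5850, (E,nl_idx)→6750, (E,hash)→9100, (E,nl)→25050 …(+1); best=1600 via (D,hash)
  {CE}: card=5000; try (C,hash)→1600, (E,merge)→5400, (E,nl_idx)→5500, (C,merge)→5850, (E,hash)→9100, (E,nl)→25050 …(+1); best=1600 via (C,hash)
  {ABD}: card=3750; try (B,merge)→4350, (B,nl_idx)→5200, (B,hash)→6450, (B,nl)→16000, (D,hash)→19400, (D,merge)→229150 …(+1); best=4350 via (B,merge)
  {ADE}: card=6250; try (E,merge)→6350, (E,nl_idx)→7700, (E,hash)→10050, (A,hash)→11050, (E,nl)→26000, (A,merge)→90900 …(+1); best=6350 via (E,merge)
  {CDE}: card=62500; try (D,hash)→7200, (C,hash)→8450, (D,merge)→71950, (C,merge)→89450, (D,nl)→251600, (C,nl)→314100; best=7200 via (D,hash)
  {ABDE}: card=468750; try (E,hash)→17100, (B,hash)→18000, (E,merge)→58100, (B,merge)→96850, (E,nl_idx)→506850, (B,nl_idx)→531350 …(+2); best=17100 via (E,hash)
  {ACDE}: card=62500; try (C,hash)→13200, (A,hash)→72900, (C,merge)→94200, (C,nl)→318850, (A,merge)→1071500, (A,nl)→12507200; best=13200 via (C,hash)
  {ABCDE}: card=4687500; try (B,hash)→81100, (C,hash)→486450, (B,merge)→1078700, (B,nl_idx)→5263200, (C,merge)→9392450, (B,nl)→18763200 …(+1); best=81100 via (B,hash)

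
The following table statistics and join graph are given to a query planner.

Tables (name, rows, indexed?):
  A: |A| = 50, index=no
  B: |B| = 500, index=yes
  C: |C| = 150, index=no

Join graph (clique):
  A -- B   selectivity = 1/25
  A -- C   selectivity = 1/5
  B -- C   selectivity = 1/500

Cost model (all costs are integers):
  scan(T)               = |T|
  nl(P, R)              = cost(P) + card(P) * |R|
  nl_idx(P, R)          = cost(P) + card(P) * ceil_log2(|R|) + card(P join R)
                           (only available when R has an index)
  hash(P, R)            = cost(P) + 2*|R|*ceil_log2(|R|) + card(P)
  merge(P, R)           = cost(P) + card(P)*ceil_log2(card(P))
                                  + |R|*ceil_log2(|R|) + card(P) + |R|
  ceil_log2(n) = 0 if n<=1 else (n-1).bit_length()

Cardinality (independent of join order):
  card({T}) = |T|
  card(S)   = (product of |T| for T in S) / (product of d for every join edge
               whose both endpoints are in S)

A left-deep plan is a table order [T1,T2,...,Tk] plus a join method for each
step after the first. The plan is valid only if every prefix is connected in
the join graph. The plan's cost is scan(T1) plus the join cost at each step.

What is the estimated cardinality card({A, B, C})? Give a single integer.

Tables in S: A(50), B(500), C(150)
Edges inside S: A-B(d=25), A-C(d=5), B-C(d=500)
numerator = 50 * 500 * 150 = 3750000
denominator = 25 * 5 * 500 = 62500
card(S) = 3750000 / 62500 = 60

60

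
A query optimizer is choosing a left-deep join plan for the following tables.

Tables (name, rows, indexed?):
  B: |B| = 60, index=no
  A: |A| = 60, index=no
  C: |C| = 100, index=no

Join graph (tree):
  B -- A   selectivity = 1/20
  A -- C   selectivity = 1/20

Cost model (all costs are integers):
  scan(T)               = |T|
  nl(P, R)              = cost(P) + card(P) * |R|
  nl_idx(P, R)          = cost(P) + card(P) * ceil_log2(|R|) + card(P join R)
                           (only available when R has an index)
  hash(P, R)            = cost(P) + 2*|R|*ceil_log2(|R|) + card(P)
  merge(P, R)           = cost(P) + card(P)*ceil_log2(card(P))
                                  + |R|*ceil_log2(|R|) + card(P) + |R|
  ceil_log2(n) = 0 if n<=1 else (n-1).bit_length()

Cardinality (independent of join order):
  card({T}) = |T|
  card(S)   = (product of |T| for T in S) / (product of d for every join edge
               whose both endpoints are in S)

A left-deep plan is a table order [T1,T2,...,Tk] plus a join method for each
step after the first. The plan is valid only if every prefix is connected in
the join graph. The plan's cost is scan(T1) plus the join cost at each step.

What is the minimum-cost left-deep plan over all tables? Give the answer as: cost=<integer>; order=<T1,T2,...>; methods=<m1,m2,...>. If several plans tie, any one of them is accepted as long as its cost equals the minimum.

cost=1940; order=C,A,B; methods=hash,hash

Selinger DP (subsets sized 1..n):
  {B}: scan cost=60, card=60
  {A}: scan cost=60, card=60
  {C}: scan cost=100, card=100
  {AB}: card=180; try (B,hash)→840, (A,hash)→840, (B,merge)→900, (A,merge)→900, (B,nl)→3660, (A,nl)→3660; best=840 via (B,hash)
  {AC}: card=300; try (A,hash)→920, (C,merge)→1280, (A,merge)→1320, (C,hash)→1520, (C,nl)→6060, (A,nl)→6100; best=920 via (A,hash)
  {ABC}: card=900; try (B,hash)→1940, (C,hash)→2420, (C,merge)→3260, (B,merge)→4340, (C,nl)→18840, (B,nl)→18920; best=1940 via (B,hash)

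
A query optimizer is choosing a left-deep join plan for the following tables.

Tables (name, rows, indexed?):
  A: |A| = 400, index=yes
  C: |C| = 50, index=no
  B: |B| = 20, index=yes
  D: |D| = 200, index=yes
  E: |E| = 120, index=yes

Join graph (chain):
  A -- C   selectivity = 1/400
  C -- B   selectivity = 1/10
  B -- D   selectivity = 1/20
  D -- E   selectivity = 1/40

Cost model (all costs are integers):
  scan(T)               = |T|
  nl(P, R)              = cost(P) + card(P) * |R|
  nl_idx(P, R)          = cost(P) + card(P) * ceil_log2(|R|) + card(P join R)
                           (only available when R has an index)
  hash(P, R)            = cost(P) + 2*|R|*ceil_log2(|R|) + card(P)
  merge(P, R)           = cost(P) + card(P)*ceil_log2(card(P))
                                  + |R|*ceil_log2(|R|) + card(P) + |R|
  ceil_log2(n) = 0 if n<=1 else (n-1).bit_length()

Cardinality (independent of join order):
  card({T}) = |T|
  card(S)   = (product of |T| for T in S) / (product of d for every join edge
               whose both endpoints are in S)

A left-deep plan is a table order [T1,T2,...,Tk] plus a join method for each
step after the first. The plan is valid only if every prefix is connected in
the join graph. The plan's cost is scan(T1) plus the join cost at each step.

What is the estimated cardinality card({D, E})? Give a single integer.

600

Tables in S: D(200), E(120)
Edges inside S: D-E(d=40)
numerator = 200 * 120 = 24000
denominator = 40 = 40
card(S) = 24000 / 40 = 600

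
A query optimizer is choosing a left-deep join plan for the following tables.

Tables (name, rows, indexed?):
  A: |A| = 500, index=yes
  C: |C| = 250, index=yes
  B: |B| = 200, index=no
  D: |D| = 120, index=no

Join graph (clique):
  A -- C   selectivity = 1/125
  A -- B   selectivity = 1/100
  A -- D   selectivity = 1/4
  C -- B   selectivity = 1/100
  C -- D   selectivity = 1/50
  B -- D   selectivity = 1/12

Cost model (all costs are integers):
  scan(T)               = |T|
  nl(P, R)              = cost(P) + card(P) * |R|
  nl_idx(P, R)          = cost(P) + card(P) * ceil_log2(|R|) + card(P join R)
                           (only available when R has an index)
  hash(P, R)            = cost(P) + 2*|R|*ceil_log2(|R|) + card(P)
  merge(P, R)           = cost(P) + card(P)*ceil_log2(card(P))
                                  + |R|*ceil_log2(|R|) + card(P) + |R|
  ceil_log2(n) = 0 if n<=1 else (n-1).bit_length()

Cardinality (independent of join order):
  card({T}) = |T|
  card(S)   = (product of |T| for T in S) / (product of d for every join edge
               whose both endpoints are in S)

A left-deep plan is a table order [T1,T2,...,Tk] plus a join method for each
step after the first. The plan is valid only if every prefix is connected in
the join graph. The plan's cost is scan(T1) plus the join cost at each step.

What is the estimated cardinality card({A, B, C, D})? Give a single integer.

Tables in S: A(500), B(200), C(250), D(120)
Edges inside S: A-C(d=125), A-B(d=100), A-D(d=4), C-B(d=100), C-D(d=50), B-D(d=12)
numerator = 500 * 200 * 250 * 120 = 3000000000
denominator = 125 * 100 * 4 * 100 * 50 * 12 = 3000000000
card(S) = 3000000000 / 3000000000 = 1

1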